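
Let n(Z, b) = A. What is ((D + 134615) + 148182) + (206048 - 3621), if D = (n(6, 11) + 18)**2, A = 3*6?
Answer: 486520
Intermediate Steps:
A = 18
n(Z, b) = 18
D = 1296 (D = (18 + 18)**2 = 36**2 = 1296)
((D + 134615) + 148182) + (206048 - 3621) = ((1296 + 134615) + 148182) + (206048 - 3621) = (135911 + 148182) + 202427 = 284093 + 202427 = 486520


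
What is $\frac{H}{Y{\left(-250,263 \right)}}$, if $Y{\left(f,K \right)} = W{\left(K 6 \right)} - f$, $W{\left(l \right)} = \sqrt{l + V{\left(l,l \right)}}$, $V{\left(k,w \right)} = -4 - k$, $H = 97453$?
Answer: $\frac{12181625}{31252} - \frac{97453 i}{31252} \approx 389.79 - 3.1183 i$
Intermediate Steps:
$W{\left(l \right)} = 2 i$ ($W{\left(l \right)} = \sqrt{l - \left(4 + l\right)} = \sqrt{-4} = 2 i$)
$Y{\left(f,K \right)} = - f + 2 i$ ($Y{\left(f,K \right)} = 2 i - f = - f + 2 i$)
$\frac{H}{Y{\left(-250,263 \right)}} = \frac{97453}{\left(-1\right) \left(-250\right) + 2 i} = \frac{97453}{250 + 2 i} = 97453 \frac{250 - 2 i}{62504} = \frac{97453 \left(250 - 2 i\right)}{62504}$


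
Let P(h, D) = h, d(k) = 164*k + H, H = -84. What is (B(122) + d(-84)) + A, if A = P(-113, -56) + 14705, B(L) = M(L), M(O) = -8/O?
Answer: 44648/61 ≈ 731.93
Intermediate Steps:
B(L) = -8/L
d(k) = -84 + 164*k (d(k) = 164*k - 84 = -84 + 164*k)
A = 14592 (A = -113 + 14705 = 14592)
(B(122) + d(-84)) + A = (-8/122 + (-84 + 164*(-84))) + 14592 = (-8*1/122 + (-84 - 13776)) + 14592 = (-4/61 - 13860) + 14592 = -845464/61 + 14592 = 44648/61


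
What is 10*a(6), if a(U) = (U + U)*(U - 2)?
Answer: 480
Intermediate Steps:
a(U) = 2*U*(-2 + U) (a(U) = (2*U)*(-2 + U) = 2*U*(-2 + U))
10*a(6) = 10*(2*6*(-2 + 6)) = 10*(2*6*4) = 10*48 = 480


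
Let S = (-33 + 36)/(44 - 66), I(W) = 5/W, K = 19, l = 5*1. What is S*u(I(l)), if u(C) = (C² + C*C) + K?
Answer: -63/22 ≈ -2.8636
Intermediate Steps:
l = 5
u(C) = 19 + 2*C² (u(C) = (C² + C*C) + 19 = (C² + C²) + 19 = 2*C² + 19 = 19 + 2*C²)
S = -3/22 (S = 3/(-22) = 3*(-1/22) = -3/22 ≈ -0.13636)
S*u(I(l)) = -3*(19 + 2*(5/5)²)/22 = -3*(19 + 2*(5*(⅕))²)/22 = -3*(19 + 2*1²)/22 = -3*(19 + 2*1)/22 = -3*(19 + 2)/22 = -3/22*21 = -63/22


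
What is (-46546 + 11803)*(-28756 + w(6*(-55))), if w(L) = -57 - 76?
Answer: 1003690527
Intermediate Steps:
w(L) = -133
(-46546 + 11803)*(-28756 + w(6*(-55))) = (-46546 + 11803)*(-28756 - 133) = -34743*(-28889) = 1003690527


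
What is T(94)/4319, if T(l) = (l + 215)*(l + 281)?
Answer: 115875/4319 ≈ 26.829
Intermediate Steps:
T(l) = (215 + l)*(281 + l)
T(94)/4319 = (60415 + 94² + 496*94)/4319 = (60415 + 8836 + 46624)*(1/4319) = 115875*(1/4319) = 115875/4319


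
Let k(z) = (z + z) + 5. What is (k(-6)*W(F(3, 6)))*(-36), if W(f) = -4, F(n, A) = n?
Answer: -1008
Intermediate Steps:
k(z) = 5 + 2*z (k(z) = 2*z + 5 = 5 + 2*z)
(k(-6)*W(F(3, 6)))*(-36) = ((5 + 2*(-6))*(-4))*(-36) = ((5 - 12)*(-4))*(-36) = -7*(-4)*(-36) = 28*(-36) = -1008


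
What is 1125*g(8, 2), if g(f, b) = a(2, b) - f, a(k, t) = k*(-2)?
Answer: -13500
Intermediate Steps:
a(k, t) = -2*k
g(f, b) = -4 - f (g(f, b) = -2*2 - f = -4 - f)
1125*g(8, 2) = 1125*(-4 - 1*8) = 1125*(-4 - 8) = 1125*(-12) = -13500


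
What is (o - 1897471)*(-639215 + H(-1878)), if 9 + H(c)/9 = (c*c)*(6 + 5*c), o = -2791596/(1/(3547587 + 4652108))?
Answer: 6818249955529740907690400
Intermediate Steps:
o = -22890235763220 (o = -2791596/(1/8199695) = -2791596/1/8199695 = -2791596*8199695 = -22890235763220)
H(c) = -81 + 9*c²*(6 + 5*c) (H(c) = -81 + 9*((c*c)*(6 + 5*c)) = -81 + 9*(c²*(6 + 5*c)) = -81 + 9*c²*(6 + 5*c))
(o - 1897471)*(-639215 + H(-1878)) = (-22890235763220 - 1897471)*(-639215 + (-81 + 45*(-1878)³ + 54*(-1878)²)) = -22890237660691*(-639215 + (-81 + 45*(-6623488152) + 54*3526884)) = -22890237660691*(-639215 + (-81 - 298056966840 + 190451736)) = -22890237660691*(-639215 - 297866515185) = -22890237660691*(-297867154400) = 6818249955529740907690400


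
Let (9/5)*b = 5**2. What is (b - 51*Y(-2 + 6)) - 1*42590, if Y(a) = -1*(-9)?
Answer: -387316/9 ≈ -43035.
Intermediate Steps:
b = 125/9 (b = (5/9)*5**2 = (5/9)*25 = 125/9 ≈ 13.889)
Y(a) = 9
(b - 51*Y(-2 + 6)) - 1*42590 = (125/9 - 51*9) - 1*42590 = (125/9 - 459) - 42590 = -4006/9 - 42590 = -387316/9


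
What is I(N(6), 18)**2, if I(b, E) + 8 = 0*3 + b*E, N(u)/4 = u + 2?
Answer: 322624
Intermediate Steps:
N(u) = 8 + 4*u (N(u) = 4*(u + 2) = 4*(2 + u) = 8 + 4*u)
I(b, E) = -8 + E*b (I(b, E) = -8 + (0*3 + b*E) = -8 + (0 + E*b) = -8 + E*b)
I(N(6), 18)**2 = (-8 + 18*(8 + 4*6))**2 = (-8 + 18*(8 + 24))**2 = (-8 + 18*32)**2 = (-8 + 576)**2 = 568**2 = 322624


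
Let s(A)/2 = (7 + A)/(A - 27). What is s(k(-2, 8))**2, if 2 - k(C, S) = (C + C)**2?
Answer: 196/1681 ≈ 0.11660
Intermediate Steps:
k(C, S) = 2 - 4*C**2 (k(C, S) = 2 - (C + C)**2 = 2 - (2*C)**2 = 2 - 4*C**2)
s(A) = 2*(7 + A)/(-27 + A) (s(A) = 2*((7 + A)/(A - 27)) = 2*((7 + A)/(-27 + A)) = 2*(7 + A)/(-27 + A))
s(k(-2, 8))**2 = (2*(7 + (2 - 4*(-2)**2))/(-27 + (2 - 4*(-2)**2)))**2 = (2*(7 + (2 - 4*4))/(-27 + (2 - 4*4)))**2 = (2*(7 + (2 - 16))/(-27 + (2 - 16)))**2 = (2*(7 - 14)/(-27 - 14))**2 = (2*(-7)/(-41))**2 = (2*(-1/41)*(-7))**2 = (14/41)**2 = 196/1681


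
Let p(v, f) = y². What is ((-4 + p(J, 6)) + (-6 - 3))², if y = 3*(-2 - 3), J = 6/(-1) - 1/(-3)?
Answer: 44944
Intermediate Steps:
J = -17/3 (J = 6*(-1) - 1*(-⅓) = -6 + ⅓ = -17/3 ≈ -5.6667)
y = -15 (y = 3*(-5) = -15)
p(v, f) = 225 (p(v, f) = (-15)² = 225)
((-4 + p(J, 6)) + (-6 - 3))² = ((-4 + 225) + (-6 - 3))² = (221 - 9)² = 212² = 44944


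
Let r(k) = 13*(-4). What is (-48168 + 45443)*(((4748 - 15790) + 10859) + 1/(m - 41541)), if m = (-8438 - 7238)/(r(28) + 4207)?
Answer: 86080557268800/172618531 ≈ 4.9868e+5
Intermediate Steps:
r(k) = -52
m = -15676/4155 (m = (-8438 - 7238)/(-52 + 4207) = -15676/4155 ≈ -3.7728)
(-48168 + 45443)*(((4748 - 15790) + 10859) + 1/(m - 41541)) = (-48168 + 45443)*(((4748 - 15790) + 10859) + 1/(-15676/4155 - 41541)) = -2725*((-11042 + 10859) + 1/(-172618531/4155)) = -2725*(-183 - 4155/172618531) = -2725*(-31589195328/172618531) = 86080557268800/172618531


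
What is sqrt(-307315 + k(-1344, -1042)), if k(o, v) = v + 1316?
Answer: I*sqrt(307041) ≈ 554.11*I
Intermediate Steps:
k(o, v) = 1316 + v
sqrt(-307315 + k(-1344, -1042)) = sqrt(-307315 + (1316 - 1042)) = sqrt(-307315 + 274) = sqrt(-307041) = I*sqrt(307041)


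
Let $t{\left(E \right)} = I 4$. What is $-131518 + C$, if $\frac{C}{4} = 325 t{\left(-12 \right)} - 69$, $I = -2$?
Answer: $-142194$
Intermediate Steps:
$t{\left(E \right)} = -8$ ($t{\left(E \right)} = \left(-2\right) 4 = -8$)
$C = -10676$ ($C = 4 \left(325 \left(-8\right) - 69\right) = 4 \left(-2600 - 69\right) = 4 \left(-2669\right) = -10676$)
$-131518 + C = -131518 - 10676 = -142194$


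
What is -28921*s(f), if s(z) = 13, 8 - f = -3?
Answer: -375973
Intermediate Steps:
f = 11 (f = 8 - 1*(-3) = 8 + 3 = 11)
-28921*s(f) = -28921*13 = -375973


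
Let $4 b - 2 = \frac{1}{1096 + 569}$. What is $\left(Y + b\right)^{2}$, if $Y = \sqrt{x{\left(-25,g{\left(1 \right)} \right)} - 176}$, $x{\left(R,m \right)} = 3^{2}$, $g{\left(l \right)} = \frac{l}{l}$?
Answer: $- \frac{7396289639}{44355600} + \frac{3331 i \sqrt{167}}{3330} \approx -166.75 + 12.927 i$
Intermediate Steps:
$b = \frac{3331}{6660}$ ($b = \frac{1}{2} + \frac{1}{4 \left(1096 + 569\right)} = \frac{1}{2} + \frac{1}{4 \cdot 1665} = \frac{1}{2} + \frac{1}{4} \cdot \frac{1}{1665} = \frac{1}{2} + \frac{1}{6660} = \frac{3331}{6660} \approx 0.50015$)
$g{\left(l \right)} = 1$
$x{\left(R,m \right)} = 9$
$Y = i \sqrt{167}$ ($Y = \sqrt{9 - 176} = \sqrt{-167} = i \sqrt{167} \approx 12.923 i$)
$\left(Y + b\right)^{2} = \left(i \sqrt{167} + \frac{3331}{6660}\right)^{2} = \left(\frac{3331}{6660} + i \sqrt{167}\right)^{2}$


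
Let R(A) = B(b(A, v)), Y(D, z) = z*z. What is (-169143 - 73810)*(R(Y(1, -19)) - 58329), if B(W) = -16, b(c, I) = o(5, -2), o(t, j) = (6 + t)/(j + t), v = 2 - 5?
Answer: 14175092785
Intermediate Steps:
v = -3
o(t, j) = (6 + t)/(j + t)
b(c, I) = 11/3 (b(c, I) = (6 + 5)/(-2 + 5) = 11/3)
Y(D, z) = z²
R(A) = -16
(-169143 - 73810)*(R(Y(1, -19)) - 58329) = (-169143 - 73810)*(-16 - 58329) = -242953*(-58345) = 14175092785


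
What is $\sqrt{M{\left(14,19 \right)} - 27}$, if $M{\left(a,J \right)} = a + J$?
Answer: $\sqrt{6} \approx 2.4495$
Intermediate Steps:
$M{\left(a,J \right)} = J + a$
$\sqrt{M{\left(14,19 \right)} - 27} = \sqrt{\left(19 + 14\right) - 27} = \sqrt{33 - 27} = \sqrt{6}$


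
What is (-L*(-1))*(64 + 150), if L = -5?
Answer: -1070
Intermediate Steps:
(-L*(-1))*(64 + 150) = (-1*(-5)*(-1))*(64 + 150) = (5*(-1))*214 = -5*214 = -1070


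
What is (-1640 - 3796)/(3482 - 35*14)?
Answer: -1359/748 ≈ -1.8168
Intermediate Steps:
(-1640 - 3796)/(3482 - 35*14) = -5436/(3482 - 490) = -5436/2992 = -5436*1/2992 = -1359/748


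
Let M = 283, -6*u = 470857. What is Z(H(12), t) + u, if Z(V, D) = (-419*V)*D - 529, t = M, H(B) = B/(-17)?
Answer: 479017/102 ≈ 4696.2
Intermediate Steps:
u = -470857/6 (u = -⅙*470857 = -470857/6 ≈ -78476.)
H(B) = -B/17 (H(B) = B*(-1/17) = -B/17)
t = 283
Z(V, D) = -529 - 419*D*V (Z(V, D) = -419*D*V - 529 = -529 - 419*D*V)
Z(H(12), t) + u = (-529 - 419*283*(-1/17*12)) - 470857/6 = (-529 - 419*283*(-12/17)) - 470857/6 = (-529 + 1422924/17) - 470857/6 = 1413931/17 - 470857/6 = 479017/102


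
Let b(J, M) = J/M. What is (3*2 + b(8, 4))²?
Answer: 64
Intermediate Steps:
(3*2 + b(8, 4))² = (3*2 + 8/4)² = (6 + 8*(¼))² = (6 + 2)² = 8² = 64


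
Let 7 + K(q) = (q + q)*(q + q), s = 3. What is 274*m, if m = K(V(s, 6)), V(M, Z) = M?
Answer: 7946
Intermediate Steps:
K(q) = -7 + 4*q² (K(q) = -7 + (q + q)*(q + q) = -7 + (2*q)*(2*q) = -7 + 4*q²)
m = 29 (m = -7 + 4*3² = -7 + 4*9 = -7 + 36 = 29)
274*m = 274*29 = 7946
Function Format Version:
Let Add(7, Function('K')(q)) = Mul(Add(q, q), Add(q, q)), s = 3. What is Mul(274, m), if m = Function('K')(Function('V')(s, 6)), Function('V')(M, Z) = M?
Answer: 7946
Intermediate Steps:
Function('K')(q) = Add(-7, Mul(4, Pow(q, 2))) (Function('K')(q) = Add(-7, Mul(Add(q, q), Add(q, q))) = Add(-7, Mul(Mul(2, q), Mul(2, q))) = Add(-7, Mul(4, Pow(q, 2))))
m = 29 (m = Add(-7, Mul(4, Pow(3, 2))) = Add(-7, Mul(4, 9)) = Add(-7, 36) = 29)
Mul(274, m) = Mul(274, 29) = 7946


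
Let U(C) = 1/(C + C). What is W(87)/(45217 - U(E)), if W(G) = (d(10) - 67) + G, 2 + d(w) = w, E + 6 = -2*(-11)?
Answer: 896/1446943 ≈ 0.00061924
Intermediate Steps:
E = 16 (E = -6 - 2*(-11) = -6 + 22 = 16)
U(C) = 1/(2*C)
d(w) = -2 + w
W(G) = -59 + G (W(G) = ((-2 + 10) - 67) + G = (8 - 67) + G = -59 + G)
W(87)/(45217 - U(E)) = (-59 + 87)/(45217 - 1/(2*16)) = 28/(45217 - 1/(2*16)) = 28/(45217 - 1*1/32) = 28/(45217 - 1/32) = 28/(1446943/32) = 28*(32/1446943) = 896/1446943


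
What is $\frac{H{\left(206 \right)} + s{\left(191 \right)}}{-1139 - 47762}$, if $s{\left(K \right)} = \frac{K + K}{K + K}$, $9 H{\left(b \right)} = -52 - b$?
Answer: $\frac{83}{146703} \approx 0.00056577$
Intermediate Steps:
$H{\left(b \right)} = - \frac{52}{9} - \frac{b}{9}$ ($H{\left(b \right)} = \frac{-52 - b}{9} = - \frac{52}{9} - \frac{b}{9}$)
$s{\left(K \right)} = 1$ ($s{\left(K \right)} = \frac{2 K}{2 K} = 2 K \frac{1}{2 K} = 1$)
$\frac{H{\left(206 \right)} + s{\left(191 \right)}}{-1139 - 47762} = \frac{\left(- \frac{52}{9} - \frac{206}{9}\right) + 1}{-1139 - 47762} = \frac{\left(- \frac{52}{9} - \frac{206}{9}\right) + 1}{-48901} = \left(- \frac{86}{3} + 1\right) \left(- \frac{1}{48901}\right) = \left(- \frac{83}{3}\right) \left(- \frac{1}{48901}\right) = \frac{83}{146703}$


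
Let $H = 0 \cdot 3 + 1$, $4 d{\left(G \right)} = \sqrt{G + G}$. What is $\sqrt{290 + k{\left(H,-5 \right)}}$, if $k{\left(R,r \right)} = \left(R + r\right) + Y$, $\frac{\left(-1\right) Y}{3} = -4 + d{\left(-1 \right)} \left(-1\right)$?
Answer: $\frac{\sqrt{1192 + 3 i \sqrt{2}}}{2} \approx 17.263 + 0.030721 i$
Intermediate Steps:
$d{\left(G \right)} = \frac{\sqrt{2} \sqrt{G}}{4}$ ($d{\left(G \right)} = \frac{\sqrt{G + G}}{4} = \frac{\sqrt{2 G}}{4} = \frac{\sqrt{2} \sqrt{G}}{4}$)
$Y = 12 + \frac{3 i \sqrt{2}}{4}$ ($Y = - 3 \left(-4 + \frac{\sqrt{2} \sqrt{-1}}{4} \left(-1\right)\right) = - 3 \left(-4 + \frac{\sqrt{2} i}{4} \left(-1\right)\right) = - 3 \left(-4 + \frac{i \sqrt{2}}{4} \left(-1\right)\right) = - 3 \left(-4 - \frac{i \sqrt{2}}{4}\right) = 12 + \frac{3 i \sqrt{2}}{4} \approx 12.0 + 1.0607 i$)
$H = 1$ ($H = 0 + 1 = 1$)
$k{\left(R,r \right)} = 12 + R + r + \frac{3 i \sqrt{2}}{4}$ ($k{\left(R,r \right)} = \left(R + r\right) + \left(12 + \frac{3 i \sqrt{2}}{4}\right) = 12 + R + r + \frac{3 i \sqrt{2}}{4}$)
$\sqrt{290 + k{\left(H,-5 \right)}} = \sqrt{290 + \left(12 + 1 - 5 + \frac{3 i \sqrt{2}}{4}\right)} = \sqrt{290 + \left(8 + \frac{3 i \sqrt{2}}{4}\right)} = \sqrt{298 + \frac{3 i \sqrt{2}}{4}}$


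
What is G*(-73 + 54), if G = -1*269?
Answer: 5111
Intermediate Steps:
G = -269
G*(-73 + 54) = -269*(-73 + 54) = -269*(-19) = 5111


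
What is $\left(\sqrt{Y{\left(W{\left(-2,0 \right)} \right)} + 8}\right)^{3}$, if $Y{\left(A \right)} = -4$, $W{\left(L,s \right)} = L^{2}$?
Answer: $8$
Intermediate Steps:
$\left(\sqrt{Y{\left(W{\left(-2,0 \right)} \right)} + 8}\right)^{3} = \left(\sqrt{-4 + 8}\right)^{3} = \left(\sqrt{4}\right)^{3} = 2^{3} = 8$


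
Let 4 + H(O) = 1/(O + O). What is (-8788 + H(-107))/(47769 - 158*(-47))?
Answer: -1881489/11811730 ≈ -0.15929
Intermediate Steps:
H(O) = -4 + 1/(2*O) (H(O) = -4 + 1/(O + O) = -4 + 1/(2*O))
(-8788 + H(-107))/(47769 - 158*(-47)) = (-8788 + (-4 + (½)/(-107)))/(47769 - 158*(-47)) = (-8788 + (-4 + (½)*(-1/107)))/(47769 - 1*(-7426)) = (-8788 + (-4 - 1/214))/(47769 + 7426) = (-8788 - 857/214)/55195 = -1881489/214*1/55195 = -1881489/11811730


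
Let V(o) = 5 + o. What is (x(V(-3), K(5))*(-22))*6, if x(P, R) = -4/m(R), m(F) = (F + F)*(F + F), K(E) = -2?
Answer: 33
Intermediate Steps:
m(F) = 4*F² (m(F) = (2*F)*(2*F) = 4*F²)
x(P, R) = -1/R² (x(P, R) = -4*1/(4*R²) = -1/R²)
(x(V(-3), K(5))*(-22))*6 = (-1/(-2)²*(-22))*6 = (-1*¼*(-22))*6 = -¼*(-22)*6 = (11/2)*6 = 33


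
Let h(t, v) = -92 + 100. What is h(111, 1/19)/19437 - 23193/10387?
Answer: -450719245/201892119 ≈ -2.2325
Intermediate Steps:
h(t, v) = 8
h(111, 1/19)/19437 - 23193/10387 = 8/19437 - 23193/10387 = -450719245/201892119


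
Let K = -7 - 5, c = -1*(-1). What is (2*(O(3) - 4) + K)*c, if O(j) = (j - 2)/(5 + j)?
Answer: -79/4 ≈ -19.750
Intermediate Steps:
O(j) = (-2 + j)/(5 + j)
c = 1
K = -12
(2*(O(3) - 4) + K)*c = (2*((-2 + 3)/(5 + 3) - 4) - 12)*1 = (2*(1/8 - 4) - 12)*1 = (2*(-31/8) - 12)*1 = (-31/4 - 12)*1 = -79/4*1 = -79/4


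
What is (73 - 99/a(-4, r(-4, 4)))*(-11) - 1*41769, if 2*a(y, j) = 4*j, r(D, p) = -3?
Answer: -85507/2 ≈ -42754.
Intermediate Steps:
a(y, j) = 2*j (a(y, j) = (4*j)/2 = 2*j)
(73 - 99/a(-4, r(-4, 4)))*(-11) - 1*41769 = (73 - 99/(2*(-3)))*(-11) - 1*41769 = (73 - 99/(-6))*(-11) - 41769 = (73 - 99*(-⅙))*(-11) - 41769 = (73 + 33/2)*(-11) - 41769 = (179/2)*(-11) - 41769 = -1969/2 - 41769 = -85507/2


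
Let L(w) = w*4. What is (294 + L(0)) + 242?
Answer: 536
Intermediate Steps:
L(w) = 4*w
(294 + L(0)) + 242 = (294 + 4*0) + 242 = (294 + 0) + 242 = 294 + 242 = 536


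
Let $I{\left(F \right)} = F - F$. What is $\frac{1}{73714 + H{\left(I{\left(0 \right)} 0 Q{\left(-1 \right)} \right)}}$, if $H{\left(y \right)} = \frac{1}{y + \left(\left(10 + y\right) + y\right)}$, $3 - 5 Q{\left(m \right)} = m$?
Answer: $\frac{10}{737141} \approx 1.3566 \cdot 10^{-5}$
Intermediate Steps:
$Q{\left(m \right)} = \frac{3}{5} - \frac{m}{5}$
$I{\left(F \right)} = 0$
$H{\left(y \right)} = \frac{1}{10 + 3 y}$ ($H{\left(y \right)} = \frac{1}{y + \left(10 + 2 y\right)} = \frac{1}{10 + 3 y}$)
$\frac{1}{73714 + H{\left(I{\left(0 \right)} 0 Q{\left(-1 \right)} \right)}} = \frac{1}{73714 + \frac{1}{10 + 3 \cdot 0 \cdot 0 \left(\frac{3}{5} - - \frac{1}{5}\right)}} = \frac{1}{73714 + \frac{1}{10 + 3 \cdot 0 \left(\frac{3}{5} + \frac{1}{5}\right)}} = \frac{1}{73714 + \frac{1}{10 + 3 \cdot 0 \cdot \frac{4}{5}}} = \frac{1}{73714 + \frac{1}{10 + 3 \cdot 0}} = \frac{1}{73714 + \frac{1}{10 + 0}} = \frac{1}{73714 + \frac{1}{10}} = \frac{1}{\frac{737141}{10}} = \frac{10}{737141}$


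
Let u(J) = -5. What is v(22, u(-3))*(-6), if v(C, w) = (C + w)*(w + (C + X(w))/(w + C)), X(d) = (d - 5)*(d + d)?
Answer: -222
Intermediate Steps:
X(d) = 2*d*(-5 + d) (X(d) = (-5 + d)*(2*d) = 2*d*(-5 + d))
v(C, w) = (C + w)*(w + (C + 2*w*(-5 + w))/(C + w)) (v(C, w) = (C + w)*(w + (C + 2*w*(-5 + w))/(w + C)) = (C + w)*(w + (C + 2*w*(-5 + w))/(C + w)))
v(22, u(-3))*(-6) = (22 - 10*(-5) + 3*(-5)² + 22*(-5))*(-6) = (22 + 50 + 3*25 - 110)*(-6) = (22 + 50 + 75 - 110)*(-6) = 37*(-6) = -222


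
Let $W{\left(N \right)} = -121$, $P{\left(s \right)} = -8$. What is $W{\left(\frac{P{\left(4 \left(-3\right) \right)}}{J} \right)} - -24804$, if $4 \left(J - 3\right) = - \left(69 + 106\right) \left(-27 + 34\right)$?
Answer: $24683$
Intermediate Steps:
$J = - \frac{1213}{4}$ ($J = 3 + \frac{\left(-1\right) \left(69 + 106\right) \left(-27 + 34\right)}{4} = 3 + \frac{\left(-1\right) 175 \cdot 7}{4} = 3 + \frac{\left(-1\right) 1225}{4} = 3 + \frac{1}{4} \left(-1225\right) = 3 - \frac{1225}{4} = - \frac{1213}{4} \approx -303.25$)
$W{\left(\frac{P{\left(4 \left(-3\right) \right)}}{J} \right)} - -24804 = -121 - -24804 = -121 + 24804 = 24683$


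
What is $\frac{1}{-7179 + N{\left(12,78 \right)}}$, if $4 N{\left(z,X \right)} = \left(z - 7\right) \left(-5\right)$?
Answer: $- \frac{4}{28741} \approx -0.00013917$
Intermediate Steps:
$N{\left(z,X \right)} = \frac{35}{4} - \frac{5 z}{4}$ ($N{\left(z,X \right)} = \frac{\left(z - 7\right) \left(-5\right)}{4} = \frac{\left(-7 + z\right) \left(-5\right)}{4} = \frac{35 - 5 z}{4} = \frac{35}{4} - \frac{5 z}{4}$)
$\frac{1}{-7179 + N{\left(12,78 \right)}} = \frac{1}{-7179 + \left(\frac{35}{4} - 15\right)} = \frac{1}{-7179 - \frac{25}{4}} = \frac{1}{- \frac{28741}{4}} = - \frac{4}{28741}$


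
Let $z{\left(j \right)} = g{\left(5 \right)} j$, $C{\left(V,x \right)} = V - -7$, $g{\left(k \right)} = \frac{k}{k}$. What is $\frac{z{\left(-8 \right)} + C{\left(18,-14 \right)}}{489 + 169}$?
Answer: $\frac{17}{658} \approx 0.025836$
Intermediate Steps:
$g{\left(k \right)} = 1$
$C{\left(V,x \right)} = 7 + V$ ($C{\left(V,x \right)} = V + 7 = 7 + V$)
$z{\left(j \right)} = j$ ($z{\left(j \right)} = 1 j = j$)
$\frac{z{\left(-8 \right)} + C{\left(18,-14 \right)}}{489 + 169} = \frac{-8 + \left(7 + 18\right)}{489 + 169} = \frac{-8 + 25}{658} = 17 \cdot \frac{1}{658} = \frac{17}{658}$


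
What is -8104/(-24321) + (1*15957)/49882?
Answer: 792333925/1213180122 ≈ 0.65310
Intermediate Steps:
-8104/(-24321) + (1*15957)/49882 = -8104*(-1/24321) + 15957*(1/49882) = 8104/24321 + 15957/49882 = 792333925/1213180122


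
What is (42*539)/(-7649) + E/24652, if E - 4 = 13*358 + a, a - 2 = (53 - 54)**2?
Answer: -522419987/188563148 ≈ -2.7705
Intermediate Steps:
a = 3 (a = 2 + (53 - 54)**2 = 2 + (-1)**2 = 2 + 1 = 3)
E = 4661 (E = 4 + (13*358 + 3) = 4 + (4654 + 3) = 4 + 4657 = 4661)
(42*539)/(-7649) + E/24652 = (42*539)/(-7649) + 4661/24652 = 22638*(-1/7649) + 4661*(1/24652) = -22638/7649 + 4661/24652 = -522419987/188563148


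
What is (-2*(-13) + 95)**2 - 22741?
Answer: -8100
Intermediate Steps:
(-2*(-13) + 95)**2 - 22741 = (26 + 95)**2 - 22741 = 121**2 - 22741 = 14641 - 22741 = -8100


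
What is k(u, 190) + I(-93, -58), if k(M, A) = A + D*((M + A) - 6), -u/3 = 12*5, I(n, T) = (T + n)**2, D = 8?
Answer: 23023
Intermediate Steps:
u = -180 (u = -36*5 = -3*60 = -180)
k(M, A) = -48 + 8*M + 9*A (k(M, A) = A + 8*((M + A) - 6) = A + 8*((A + M) - 6) = A + 8*(-6 + A + M) = A + (-48 + 8*A + 8*M) = -48 + 8*M + 9*A)
k(u, 190) + I(-93, -58) = (-48 + 8*(-180) + 9*190) + (-58 - 93)**2 = (-48 - 1440 + 1710) + (-151)**2 = 222 + 22801 = 23023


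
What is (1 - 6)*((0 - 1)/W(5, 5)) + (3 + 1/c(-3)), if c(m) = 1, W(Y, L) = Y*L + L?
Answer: 25/6 ≈ 4.1667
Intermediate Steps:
W(Y, L) = L + L*Y (W(Y, L) = L*Y + L = L + L*Y)
(1 - 6)*((0 - 1)/W(5, 5)) + (3 + 1/c(-3)) = (1 - 6)*((0 - 1)/((5*(1 + 5)))) + (3 + 1/1) = -(-5)/(5*6) + (3 + 1) = -(-5)/30 + 4 = -5*(-1/30) + 4 = 1/6 + 4 = 25/6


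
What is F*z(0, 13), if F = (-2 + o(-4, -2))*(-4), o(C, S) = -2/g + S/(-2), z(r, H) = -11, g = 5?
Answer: -308/5 ≈ -61.600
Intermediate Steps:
o(C, S) = -2/5 - S/2 (o(C, S) = -2/5 + S/(-2) = -2*1/5 + S*(-1/2) = -2/5 - S/2)
F = 28/5 (F = (-2 + (-2/5 - 1/2*(-2)))*(-4) = (-2 + (-2/5 + 1))*(-4) = (-2 + 3/5)*(-4) = -7/5*(-4) = 28/5 ≈ 5.6000)
F*z(0, 13) = (28/5)*(-11) = -308/5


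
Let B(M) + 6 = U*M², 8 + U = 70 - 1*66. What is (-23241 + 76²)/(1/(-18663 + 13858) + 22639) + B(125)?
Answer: -6799511226689/108780394 ≈ -62507.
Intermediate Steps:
U = -4 (U = -8 + (70 - 1*66) = -8 + (70 - 66) = -8 + 4 = -4)
B(M) = -6 - 4*M²
(-23241 + 76²)/(1/(-18663 + 13858) + 22639) + B(125) = (-23241 + 76²)/(1/(-18663 + 13858) + 22639) + (-6 - 4*125²) = (-23241 + 5776)/(1/(-4805) + 22639) + (-6 - 4*15625) = -17465/(-1/4805 + 22639) + (-6 - 62500) = -17465/108780394/4805 - 62506 = -17465*4805/108780394 - 62506 = -83919325/108780394 - 62506 = -6799511226689/108780394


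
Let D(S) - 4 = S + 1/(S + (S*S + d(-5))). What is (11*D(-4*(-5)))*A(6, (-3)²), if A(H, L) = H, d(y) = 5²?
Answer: 704946/445 ≈ 1584.1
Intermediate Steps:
d(y) = 25
D(S) = 4 + S + 1/(25 + S + S²) (D(S) = 4 + (S + 1/(S + (S*S + 25))) = 4 + (S + 1/(S + (S² + 25))) = 4 + (S + 1/(S + (25 + S²))) = 4 + (S + 1/(25 + S + S²)) = 4 + S + 1/(25 + S + S²))
(11*D(-4*(-5)))*A(6, (-3)²) = (11*((101 + (-4*(-5))³ + 5*(-4*(-5))² + 29*(-4*(-5)))/(25 - 4*(-5) + (-4*(-5))²)))*6 = (11*((101 + 20³ + 5*20² + 29*20)/(25 + 20 + 20²)))*6 = (11*((101 + 8000 + 5*400 + 580)/(25 + 20 + 400)))*6 = (11*((101 + 8000 + 2000 + 580)/445))*6 = (11*((1/445)*10681))*6 = (11*(10681/445))*6 = (117491/445)*6 = 704946/445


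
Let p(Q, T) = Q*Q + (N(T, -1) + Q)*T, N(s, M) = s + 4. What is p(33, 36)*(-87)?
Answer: -323379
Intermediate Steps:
N(s, M) = 4 + s
p(Q, T) = Q² + T*(4 + Q + T) (p(Q, T) = Q*Q + ((4 + T) + Q)*T = Q² + (4 + Q + T)*T = Q² + T*(4 + Q + T))
p(33, 36)*(-87) = (33² + 33*36 + 36*(4 + 36))*(-87) = (1089 + 1188 + 36*40)*(-87) = (1089 + 1188 + 1440)*(-87) = 3717*(-87) = -323379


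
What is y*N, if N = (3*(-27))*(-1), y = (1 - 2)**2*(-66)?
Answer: -5346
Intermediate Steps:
y = -66 (y = (-1)**2*(-66) = 1*(-66) = -66)
N = 81 (N = -81*(-1) = 81)
y*N = -66*81 = -5346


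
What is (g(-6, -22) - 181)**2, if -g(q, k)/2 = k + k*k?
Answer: 1221025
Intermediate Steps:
g(q, k) = -2*k - 2*k**2 (g(q, k) = -2*(k + k*k) = -2*(k + k**2) = -2*k - 2*k**2)
(g(-6, -22) - 181)**2 = (-2*(-22)*(1 - 22) - 181)**2 = (-2*(-22)*(-21) - 181)**2 = (-924 - 181)**2 = (-1105)**2 = 1221025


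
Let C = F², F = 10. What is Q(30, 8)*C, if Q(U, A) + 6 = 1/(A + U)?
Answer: -11350/19 ≈ -597.37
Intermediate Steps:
Q(U, A) = -6 + 1/(A + U)
C = 100 (C = 10² = 100)
Q(30, 8)*C = ((1 - 6*8 - 6*30)/(8 + 30))*100 = ((1 - 48 - 180)/38)*100 = ((1/38)*(-227))*100 = -227/38*100 = -11350/19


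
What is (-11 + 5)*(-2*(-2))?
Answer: -24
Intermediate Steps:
(-11 + 5)*(-2*(-2)) = -6*4 = -24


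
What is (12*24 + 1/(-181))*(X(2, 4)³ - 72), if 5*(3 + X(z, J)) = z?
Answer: -583666019/22625 ≈ -25797.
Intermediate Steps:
X(z, J) = -3 + z/5
(12*24 + 1/(-181))*(X(2, 4)³ - 72) = (12*24 + 1/(-181))*((-3 + (⅕)*2)³ - 72) = (288 - 1/181)*((-3 + ⅖)³ - 72) = 52127*((-13/5)³ - 72)/181 = 52127*(-2197/125 - 72)/181 = (52127/181)*(-11197/125) = -583666019/22625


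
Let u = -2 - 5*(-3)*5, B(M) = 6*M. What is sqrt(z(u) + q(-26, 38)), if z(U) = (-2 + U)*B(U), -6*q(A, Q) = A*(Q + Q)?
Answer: sqrt(282846)/3 ≈ 177.28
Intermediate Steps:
q(A, Q) = -A*Q/3 (q(A, Q) = -A*(Q + Q)/6 = -A*2*Q/6 = -A*Q/3)
u = 73 (u = -2 + 15*5 = -2 + 75 = 73)
z(U) = 6*U*(-2 + U) (z(U) = (-2 + U)*(6*U) = 6*U*(-2 + U))
sqrt(z(u) + q(-26, 38)) = sqrt(6*73*(-2 + 73) - 1/3*(-26)*38) = sqrt(6*73*71 + 988/3) = sqrt(31098 + 988/3) = sqrt(94282/3) = sqrt(282846)/3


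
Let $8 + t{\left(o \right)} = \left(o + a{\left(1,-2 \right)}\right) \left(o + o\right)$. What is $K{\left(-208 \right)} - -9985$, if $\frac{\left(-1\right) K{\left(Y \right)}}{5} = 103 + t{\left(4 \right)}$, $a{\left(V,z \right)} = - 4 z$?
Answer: $9030$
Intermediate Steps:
$t{\left(o \right)} = -8 + 2 o \left(8 + o\right)$ ($t{\left(o \right)} = -8 + \left(o - -8\right) \left(o + o\right) = -8 + \left(o + 8\right) 2 o = -8 + \left(8 + o\right) 2 o = -8 + 2 o \left(8 + o\right)$)
$K{\left(Y \right)} = -955$ ($K{\left(Y \right)} = - 5 \left(103 + \left(-8 + 2 \cdot 4^{2} + 16 \cdot 4\right)\right) = - 5 \left(103 + \left(-8 + 2 \cdot 16 + 64\right)\right) = - 5 \left(103 + \left(-8 + 32 + 64\right)\right) = - 5 \left(103 + 88\right) = \left(-5\right) 191 = -955$)
$K{\left(-208 \right)} - -9985 = -955 - -9985 = -955 + 9985 = 9030$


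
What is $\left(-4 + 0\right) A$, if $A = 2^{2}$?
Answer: $-16$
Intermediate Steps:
$A = 4$
$\left(-4 + 0\right) A = \left(-4 + 0\right) 4 = \left(-4\right) 4 = -16$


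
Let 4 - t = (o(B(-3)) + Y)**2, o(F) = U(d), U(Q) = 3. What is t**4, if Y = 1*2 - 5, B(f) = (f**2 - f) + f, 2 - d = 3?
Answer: 256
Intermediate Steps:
d = -1 (d = 2 - 1*3 = 2 - 3 = -1)
B(f) = f**2
o(F) = 3
Y = -3 (Y = 2 - 5 = -3)
t = 4 (t = 4 - (3 - 3)**2 = 4 - 1*0**2 = 4 - 1*0 = 4 + 0 = 4)
t**4 = 4**4 = 256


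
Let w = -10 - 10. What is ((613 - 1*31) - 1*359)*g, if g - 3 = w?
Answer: -3791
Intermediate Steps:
w = -20
g = -17 (g = 3 - 20 = -17)
((613 - 1*31) - 1*359)*g = ((613 - 1*31) - 1*359)*(-17) = ((613 - 31) - 359)*(-17) = (582 - 359)*(-17) = 223*(-17) = -3791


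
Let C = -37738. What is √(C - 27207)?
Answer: I*√64945 ≈ 254.84*I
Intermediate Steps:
√(C - 27207) = √(-37738 - 27207) = √(-64945) = I*√64945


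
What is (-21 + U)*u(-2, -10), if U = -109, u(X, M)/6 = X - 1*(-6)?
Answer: -3120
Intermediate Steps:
u(X, M) = 36 + 6*X (u(X, M) = 6*(X - 1*(-6)) = 6*(X + 6) = 6*(6 + X) = 36 + 6*X)
(-21 + U)*u(-2, -10) = (-21 - 109)*(36 + 6*(-2)) = -130*(36 - 12) = -130*24 = -3120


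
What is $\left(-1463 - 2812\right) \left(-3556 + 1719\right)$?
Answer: $7853175$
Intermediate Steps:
$\left(-1463 - 2812\right) \left(-3556 + 1719\right) = \left(-4275\right) \left(-1837\right) = 7853175$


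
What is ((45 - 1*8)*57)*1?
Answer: 2109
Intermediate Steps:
((45 - 1*8)*57)*1 = ((45 - 8)*57)*1 = (37*57)*1 = 2109*1 = 2109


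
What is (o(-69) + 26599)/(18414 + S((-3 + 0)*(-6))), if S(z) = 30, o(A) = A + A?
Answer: 26461/18444 ≈ 1.4347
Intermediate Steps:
o(A) = 2*A
(o(-69) + 26599)/(18414 + S((-3 + 0)*(-6))) = (2*(-69) + 26599)/(18414 + 30) = (-138 + 26599)/18444 = 26461*(1/18444) = 26461/18444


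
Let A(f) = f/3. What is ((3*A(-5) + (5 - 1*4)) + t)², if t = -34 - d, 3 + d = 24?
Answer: 3481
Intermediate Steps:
d = 21 (d = -3 + 24 = 21)
A(f) = f/3 (A(f) = f*(⅓) = f/3)
t = -55 (t = -34 - 1*21 = -34 - 21 = -55)
((3*A(-5) + (5 - 1*4)) + t)² = ((3*((⅓)*(-5)) + (5 - 1*4)) - 55)² = ((3*(-5/3) + (5 - 4)) - 55)² = ((-5 + 1) - 55)² = (-4 - 55)² = (-59)² = 3481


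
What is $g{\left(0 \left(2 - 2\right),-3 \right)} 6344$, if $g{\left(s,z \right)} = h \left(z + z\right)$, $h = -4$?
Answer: $152256$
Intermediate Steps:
$g{\left(s,z \right)} = - 8 z$ ($g{\left(s,z \right)} = - 4 \left(z + z\right) = - 4 \cdot 2 z = - 8 z$)
$g{\left(0 \left(2 - 2\right),-3 \right)} 6344 = \left(-8\right) \left(-3\right) 6344 = 24 \cdot 6344 = 152256$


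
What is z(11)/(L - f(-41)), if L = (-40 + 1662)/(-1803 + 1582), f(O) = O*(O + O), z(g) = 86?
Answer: -9503/372312 ≈ -0.025524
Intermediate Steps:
f(O) = 2*O² (f(O) = O*(2*O) = 2*O²)
L = -1622/221 (L = 1622/(-221) = 1622*(-1/221) = -1622/221 ≈ -7.3394)
z(11)/(L - f(-41)) = 86/(-1622/221 - 2*(-41)²) = 86/(-1622/221 - 2*1681) = 86/(-1622/221 - 1*3362) = 86/(-1622/221 - 3362) = 86/(-744624/221) = 86*(-221/744624) = -9503/372312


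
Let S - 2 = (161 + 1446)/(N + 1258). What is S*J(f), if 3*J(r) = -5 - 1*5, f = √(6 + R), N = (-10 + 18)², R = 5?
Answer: -7085/661 ≈ -10.719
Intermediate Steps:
N = 64 (N = 8² = 64)
f = √11 (f = √(6 + 5) = √11 ≈ 3.3166)
J(r) = -10/3 (J(r) = (-5 - 1*5)/3 = (-5 - 5)/3 = (⅓)*(-10) = -10/3)
S = 4251/1322 (S = 2 + (161 + 1446)/(64 + 1258) = 2 + 1607/1322 = 4251/1322 ≈ 3.2156)
S*J(f) = (4251/1322)*(-10/3) = -7085/661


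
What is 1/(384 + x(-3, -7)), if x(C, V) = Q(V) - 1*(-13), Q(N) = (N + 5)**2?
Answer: 1/401 ≈ 0.0024938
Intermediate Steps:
Q(N) = (5 + N)**2
x(C, V) = 13 + (5 + V)**2 (x(C, V) = (5 + V)**2 - 1*(-13) = (5 + V)**2 + 13 = 13 + (5 + V)**2)
1/(384 + x(-3, -7)) = 1/(384 + (13 + (5 - 7)**2)) = 1/(384 + (13 + (-2)**2)) = 1/(384 + (13 + 4)) = 1/(384 + 17) = 1/401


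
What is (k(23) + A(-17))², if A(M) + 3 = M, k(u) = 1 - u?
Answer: 1764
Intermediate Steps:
A(M) = -3 + M
(k(23) + A(-17))² = ((1 - 1*23) + (-3 - 17))² = ((1 - 23) - 20)² = (-22 - 20)² = (-42)² = 1764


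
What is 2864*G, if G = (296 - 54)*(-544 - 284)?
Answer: -573876864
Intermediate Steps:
G = -200376 (G = 242*(-828) = -200376)
2864*G = 2864*(-200376) = -573876864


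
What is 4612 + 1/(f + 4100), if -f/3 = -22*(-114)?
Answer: 15791487/3424 ≈ 4612.0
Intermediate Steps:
f = -7524 (f = -(-66)*(-114) = -3*2508 = -7524)
4612 + 1/(f + 4100) = 4612 + 1/(-7524 + 4100) = 4612 + 1/(-3424) = 4612 - 1/3424 = 15791487/3424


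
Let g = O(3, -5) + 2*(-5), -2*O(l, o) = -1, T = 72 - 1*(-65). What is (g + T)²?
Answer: 65025/4 ≈ 16256.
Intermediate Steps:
T = 137 (T = 72 + 65 = 137)
O(l, o) = ½ (O(l, o) = -½*(-1) = ½)
g = -19/2 (g = ½ + 2*(-5) = ½ - 10 = -19/2 ≈ -9.5000)
(g + T)² = (-19/2 + 137)² = (255/2)² = 65025/4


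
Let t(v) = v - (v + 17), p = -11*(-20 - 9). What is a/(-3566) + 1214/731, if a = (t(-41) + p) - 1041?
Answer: 4869333/2606746 ≈ 1.8680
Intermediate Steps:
p = 319 (p = -11*(-29) = 319)
t(v) = -17 (t(v) = v - (17 + v) = v + (-17 - v) = -17)
a = -739 (a = (-17 + 319) - 1041 = 302 - 1041 = -739)
a/(-3566) + 1214/731 = -739/(-3566) + 1214/731 = -739*(-1/3566) + 1214*(1/731) = 739/3566 + 1214/731 = 4869333/2606746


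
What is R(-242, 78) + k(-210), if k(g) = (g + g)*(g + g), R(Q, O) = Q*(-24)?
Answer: 182208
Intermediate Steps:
R(Q, O) = -24*Q
k(g) = 4*g² (k(g) = (2*g)*(2*g) = 4*g²)
R(-242, 78) + k(-210) = -24*(-242) + 4*(-210)² = 5808 + 4*44100 = 5808 + 176400 = 182208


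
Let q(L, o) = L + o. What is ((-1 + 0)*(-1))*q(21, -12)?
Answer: 9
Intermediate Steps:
((-1 + 0)*(-1))*q(21, -12) = ((-1 + 0)*(-1))*(21 - 12) = -1*(-1)*9 = 1*9 = 9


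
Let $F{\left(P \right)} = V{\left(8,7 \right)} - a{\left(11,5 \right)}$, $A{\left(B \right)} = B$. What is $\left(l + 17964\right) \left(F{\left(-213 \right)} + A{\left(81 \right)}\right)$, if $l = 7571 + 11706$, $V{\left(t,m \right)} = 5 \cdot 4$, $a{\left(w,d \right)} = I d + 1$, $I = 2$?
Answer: $3351690$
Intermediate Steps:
$a{\left(w,d \right)} = 1 + 2 d$ ($a{\left(w,d \right)} = 2 d + 1 = 1 + 2 d$)
$V{\left(t,m \right)} = 20$
$F{\left(P \right)} = 9$ ($F{\left(P \right)} = 20 - \left(1 + 2 \cdot 5\right) = 20 - \left(1 + 10\right) = 20 - 11 = 9$)
$l = 19277$
$\left(l + 17964\right) \left(F{\left(-213 \right)} + A{\left(81 \right)}\right) = \left(19277 + 17964\right) \left(9 + 81\right) = 37241 \cdot 90 = 3351690$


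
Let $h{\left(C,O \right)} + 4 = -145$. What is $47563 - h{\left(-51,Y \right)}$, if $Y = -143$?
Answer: $47712$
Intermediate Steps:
$h{\left(C,O \right)} = -149$ ($h{\left(C,O \right)} = -4 - 145 = -149$)
$47563 - h{\left(-51,Y \right)} = 47563 - -149 = 47563 + 149 = 47712$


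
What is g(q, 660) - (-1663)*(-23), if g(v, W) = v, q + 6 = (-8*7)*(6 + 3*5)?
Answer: -39431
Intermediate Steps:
q = -1182 (q = -6 + (-8*7)*(6 + 3*5) = -6 - 56*(6 + 15) = -6 - 56*21 = -6 - 1176 = -1182)
g(q, 660) - (-1663)*(-23) = -1182 - (-1663)*(-23) = -1182 - 1*38249 = -1182 - 38249 = -39431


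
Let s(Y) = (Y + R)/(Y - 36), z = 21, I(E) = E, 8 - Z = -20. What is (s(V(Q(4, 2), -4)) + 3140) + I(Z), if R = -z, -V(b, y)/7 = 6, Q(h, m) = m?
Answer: 82389/26 ≈ 3168.8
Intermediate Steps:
Z = 28 (Z = 8 - 1*(-20) = 8 + 20 = 28)
V(b, y) = -42 (V(b, y) = -7*6 = -42)
R = -21 (R = -1*21 = -21)
s(Y) = (-21 + Y)/(-36 + Y) (s(Y) = (Y - 21)/(Y - 36) = (-21 + Y)/(-36 + Y))
(s(V(Q(4, 2), -4)) + 3140) + I(Z) = ((-21 - 42)/(-36 - 42) + 3140) + 28 = (-63/(-78) + 3140) + 28 = (-1/78*(-63) + 3140) + 28 = (21/26 + 3140) + 28 = 81661/26 + 28 = 82389/26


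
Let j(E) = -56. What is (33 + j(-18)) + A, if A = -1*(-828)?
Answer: 805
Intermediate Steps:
A = 828
(33 + j(-18)) + A = (33 - 56) + 828 = -23 + 828 = 805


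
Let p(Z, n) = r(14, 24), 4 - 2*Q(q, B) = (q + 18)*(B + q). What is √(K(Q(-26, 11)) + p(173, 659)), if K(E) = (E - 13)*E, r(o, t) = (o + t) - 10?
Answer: √4146 ≈ 64.389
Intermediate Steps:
Q(q, B) = 2 - (18 + q)*(B + q)/2 (Q(q, B) = 2 - (q + 18)*(B + q)/2 = 2 - (18 + q)*(B + q)/2)
r(o, t) = -10 + o + t
p(Z, n) = 28 (p(Z, n) = -10 + 14 + 24 = 28)
K(E) = E*(-13 + E) (K(E) = (-13 + E)*E = E*(-13 + E))
√(K(Q(-26, 11)) + p(173, 659)) = √((2 - 9*11 - 9*(-26) - ½*(-26)² - ½*11*(-26))*(-13 + (2 - 9*11 - 9*(-26) - ½*(-26)² - ½*11*(-26))) + 28) = √((2 - 99 + 234 - ½*676 + 143)*(-13 + (2 - 99 + 234 - ½*676 + 143)) + 28) = √((2 - 99 + 234 - 338 + 143)*(-13 + (2 - 99 + 234 - 338 + 143)) + 28) = √(-58*(-13 - 58) + 28) = √(-58*(-71) + 28) = √(4118 + 28) = √4146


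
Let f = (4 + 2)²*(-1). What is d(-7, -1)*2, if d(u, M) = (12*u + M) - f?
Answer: -98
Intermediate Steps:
f = -36 (f = 6²*(-1) = 36*(-1) = -36)
d(u, M) = 36 + M + 12*u (d(u, M) = (12*u + M) - 1*(-36) = (M + 12*u) + 36 = 36 + M + 12*u)
d(-7, -1)*2 = (36 - 1 + 12*(-7))*2 = (36 - 1 - 84)*2 = -49*2 = -98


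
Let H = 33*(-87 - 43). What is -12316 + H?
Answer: -16606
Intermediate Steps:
H = -4290 (H = 33*(-130) = -4290)
-12316 + H = -12316 - 4290 = -16606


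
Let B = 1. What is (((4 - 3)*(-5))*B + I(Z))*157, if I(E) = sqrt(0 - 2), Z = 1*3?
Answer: -785 + 157*I*sqrt(2) ≈ -785.0 + 222.03*I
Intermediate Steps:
Z = 3
I(E) = I*sqrt(2) (I(E) = sqrt(-2) = I*sqrt(2))
(((4 - 3)*(-5))*B + I(Z))*157 = (((4 - 3)*(-5))*1 + I*sqrt(2))*157 = ((1*(-5))*1 + I*sqrt(2))*157 = (-5*1 + I*sqrt(2))*157 = (-5 + I*sqrt(2))*157 = -785 + 157*I*sqrt(2)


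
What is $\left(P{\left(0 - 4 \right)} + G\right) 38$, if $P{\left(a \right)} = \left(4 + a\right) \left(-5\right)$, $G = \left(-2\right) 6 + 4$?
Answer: $-304$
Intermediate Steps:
$G = -8$ ($G = -12 + 4 = -8$)
$P{\left(a \right)} = -20 - 5 a$
$\left(P{\left(0 - 4 \right)} + G\right) 38 = \left(\left(-20 - 5 \left(0 - 4\right)\right) - 8\right) 38 = \left(\left(-20 - -20\right) - 8\right) 38 = \left(\left(-20 + 20\right) - 8\right) 38 = \left(0 - 8\right) 38 = \left(-8\right) 38 = -304$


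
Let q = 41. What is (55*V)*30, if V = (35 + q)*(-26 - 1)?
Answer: -3385800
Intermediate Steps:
V = -2052 (V = (35 + 41)*(-26 - 1) = 76*(-27) = -2052)
(55*V)*30 = (55*(-2052))*30 = -112860*30 = -3385800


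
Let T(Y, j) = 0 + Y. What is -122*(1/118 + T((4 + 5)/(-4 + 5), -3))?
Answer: -64843/59 ≈ -1099.0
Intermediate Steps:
T(Y, j) = Y
-122*(1/118 + T((4 + 5)/(-4 + 5), -3)) = -122*(1/118 + (4 + 5)/(-4 + 5)) = -122*(1/118 + 9/1) = -122*(1/118 + 9*1) = -122*(1/118 + 9) = -122*1063/118 = -64843/59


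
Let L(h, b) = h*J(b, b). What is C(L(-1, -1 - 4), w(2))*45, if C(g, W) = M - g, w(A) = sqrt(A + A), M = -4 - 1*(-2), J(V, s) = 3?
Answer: 45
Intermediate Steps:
M = -2 (M = -4 + 2 = -2)
L(h, b) = 3*h (L(h, b) = h*3 = 3*h)
w(A) = sqrt(2)*sqrt(A) (w(A) = sqrt(2*A) = sqrt(2)*sqrt(A))
C(g, W) = -2 - g
C(L(-1, -1 - 4), w(2))*45 = (-2 - 3*(-1))*45 = (-2 - 1*(-3))*45 = (-2 + 3)*45 = 1*45 = 45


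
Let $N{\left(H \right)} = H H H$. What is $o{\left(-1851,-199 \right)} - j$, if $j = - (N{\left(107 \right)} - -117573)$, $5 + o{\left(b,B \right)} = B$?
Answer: $1342412$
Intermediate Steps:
$N{\left(H \right)} = H^{3}$ ($N{\left(H \right)} = H^{2} H = H^{3}$)
$o{\left(b,B \right)} = -5 + B$
$j = -1342616$ ($j = - (107^{3} - -117573) = - (1225043 + 117573) = \left(-1\right) 1342616 = -1342616$)
$o{\left(-1851,-199 \right)} - j = \left(-5 - 199\right) - -1342616 = -204 + 1342616 = 1342412$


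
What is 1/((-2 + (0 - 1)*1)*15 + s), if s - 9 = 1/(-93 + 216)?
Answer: -123/4427 ≈ -0.027784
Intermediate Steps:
s = 1108/123 (s = 9 + 1/(-93 + 216) = 9 + 1/123 = 1108/123 ≈ 9.0081)
1/((-2 + (0 - 1)*1)*15 + s) = 1/((-2 + (0 - 1)*1)*15 + 1108/123) = 1/((-2 - 1*1)*15 + 1108/123) = 1/((-2 - 1)*15 + 1108/123) = 1/(-3*15 + 1108/123) = 1/(-45 + 1108/123) = 1/(-4427/123) = -123/4427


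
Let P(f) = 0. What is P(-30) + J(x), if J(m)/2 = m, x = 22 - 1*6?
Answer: 32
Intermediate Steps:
x = 16 (x = 22 - 6 = 16)
J(m) = 2*m
P(-30) + J(x) = 0 + 2*16 = 0 + 32 = 32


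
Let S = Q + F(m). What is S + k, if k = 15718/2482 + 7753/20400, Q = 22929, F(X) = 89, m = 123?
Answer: 34288402369/1489200 ≈ 23025.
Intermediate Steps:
S = 23018 (S = 22929 + 89 = 23018)
k = 9996769/1489200 (k = 15718*(1/2482) + 7753*(1/20400) = 7859/1241 + 7753/20400 = 9996769/1489200 ≈ 6.7128)
S + k = 23018 + 9996769/1489200 = 34288402369/1489200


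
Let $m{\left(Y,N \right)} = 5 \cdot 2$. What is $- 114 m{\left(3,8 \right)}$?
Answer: $-1140$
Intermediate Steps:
$m{\left(Y,N \right)} = 10$
$- 114 m{\left(3,8 \right)} = \left(-114\right) 10 = -1140$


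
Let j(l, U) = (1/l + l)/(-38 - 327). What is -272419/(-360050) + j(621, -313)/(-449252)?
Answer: 693512128559528/916594628350725 ≈ 0.75662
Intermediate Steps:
j(l, U) = -l/365 - 1/(365*l) (j(l, U) = (l + 1/l)/(-365) = (l + 1/l)*(-1/365) = -l/365 - 1/(365*l))
-272419/(-360050) + j(621, -313)/(-449252) = -272419/(-360050) + ((1/365)*(-1 - 1*621²)/621)/(-449252) = -272419*(-1/360050) + ((1/365)*(1/621)*(-1 - 1*385641))*(-1/449252) = 272419/360050 + ((1/365)*(1/621)*(-1 - 385641))*(-1/449252) = 272419/360050 + ((1/365)*(1/621)*(-385642))*(-1/449252) = 272419/360050 - 385642/226665*(-1/449252) = 272419/360050 + 192821/50914852290 = 693512128559528/916594628350725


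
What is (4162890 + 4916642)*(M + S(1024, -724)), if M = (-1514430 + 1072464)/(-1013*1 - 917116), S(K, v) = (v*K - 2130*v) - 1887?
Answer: 2219807021912439036/306043 ≈ 7.2533e+12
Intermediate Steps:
S(K, v) = -1887 - 2130*v + K*v (S(K, v) = (K*v - 2130*v) - 1887 = (-2130*v + K*v) - 1887 = -1887 - 2130*v + K*v)
M = 147322/306043 (M = -441966/(-1013 - 917116) = -441966/(-918129) = -441966*(-1/918129) = 147322/306043 ≈ 0.48138)
(4162890 + 4916642)*(M + S(1024, -724)) = (4162890 + 4916642)*(147322/306043 + (-1887 - 2130*(-724) + 1024*(-724))) = 9079532*(147322/306043 + (-1887 + 1542120 - 741376)) = 9079532*(147322/306043 + 798857) = 9079532*(244484740173/306043) = 2219807021912439036/306043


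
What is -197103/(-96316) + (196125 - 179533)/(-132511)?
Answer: 24520240561/12762929476 ≈ 1.9212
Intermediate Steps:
-197103/(-96316) + (196125 - 179533)/(-132511) = -197103*(-1/96316) + 16592*(-1/132511) = 197103/96316 - 16592/132511 = 24520240561/12762929476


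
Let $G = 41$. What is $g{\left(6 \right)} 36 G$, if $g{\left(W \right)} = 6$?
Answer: $8856$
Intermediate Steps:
$g{\left(6 \right)} 36 G = 6 \cdot 36 \cdot 41 = 216 \cdot 41 = 8856$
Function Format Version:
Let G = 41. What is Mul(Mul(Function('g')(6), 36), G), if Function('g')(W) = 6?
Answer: 8856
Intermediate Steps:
Mul(Mul(Function('g')(6), 36), G) = Mul(Mul(6, 36), 41) = Mul(216, 41) = 8856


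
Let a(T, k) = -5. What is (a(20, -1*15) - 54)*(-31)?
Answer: 1829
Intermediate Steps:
(a(20, -1*15) - 54)*(-31) = (-5 - 54)*(-31) = -59*(-31) = 1829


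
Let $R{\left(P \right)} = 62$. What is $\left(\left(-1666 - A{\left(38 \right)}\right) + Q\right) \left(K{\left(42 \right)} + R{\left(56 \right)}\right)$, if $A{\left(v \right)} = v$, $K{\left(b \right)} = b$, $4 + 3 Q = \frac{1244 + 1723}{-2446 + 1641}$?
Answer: $- \frac{18635656}{105} \approx -1.7748 \cdot 10^{5}$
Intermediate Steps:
$Q = - \frac{269}{105}$ ($Q = - \frac{4}{3} + \frac{\left(1244 + 1723\right) \frac{1}{-2446 + 1641}}{3} = - \frac{4}{3} + \frac{2967 \frac{1}{-805}}{3} = - \frac{4}{3} + \frac{2967 \left(- \frac{1}{805}\right)}{3} = - \frac{4}{3} + \frac{1}{3} \left(- \frac{129}{35}\right) = - \frac{4}{3} - \frac{43}{35} = - \frac{269}{105} \approx -2.5619$)
$\left(\left(-1666 - A{\left(38 \right)}\right) + Q\right) \left(K{\left(42 \right)} + R{\left(56 \right)}\right) = \left(\left(-1666 - 38\right) - \frac{269}{105}\right) \left(42 + 62\right) = \left(\left(-1666 - 38\right) - \frac{269}{105}\right) 104 = \left(-1704 - \frac{269}{105}\right) 104 = \left(- \frac{179189}{105}\right) 104 = - \frac{18635656}{105}$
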